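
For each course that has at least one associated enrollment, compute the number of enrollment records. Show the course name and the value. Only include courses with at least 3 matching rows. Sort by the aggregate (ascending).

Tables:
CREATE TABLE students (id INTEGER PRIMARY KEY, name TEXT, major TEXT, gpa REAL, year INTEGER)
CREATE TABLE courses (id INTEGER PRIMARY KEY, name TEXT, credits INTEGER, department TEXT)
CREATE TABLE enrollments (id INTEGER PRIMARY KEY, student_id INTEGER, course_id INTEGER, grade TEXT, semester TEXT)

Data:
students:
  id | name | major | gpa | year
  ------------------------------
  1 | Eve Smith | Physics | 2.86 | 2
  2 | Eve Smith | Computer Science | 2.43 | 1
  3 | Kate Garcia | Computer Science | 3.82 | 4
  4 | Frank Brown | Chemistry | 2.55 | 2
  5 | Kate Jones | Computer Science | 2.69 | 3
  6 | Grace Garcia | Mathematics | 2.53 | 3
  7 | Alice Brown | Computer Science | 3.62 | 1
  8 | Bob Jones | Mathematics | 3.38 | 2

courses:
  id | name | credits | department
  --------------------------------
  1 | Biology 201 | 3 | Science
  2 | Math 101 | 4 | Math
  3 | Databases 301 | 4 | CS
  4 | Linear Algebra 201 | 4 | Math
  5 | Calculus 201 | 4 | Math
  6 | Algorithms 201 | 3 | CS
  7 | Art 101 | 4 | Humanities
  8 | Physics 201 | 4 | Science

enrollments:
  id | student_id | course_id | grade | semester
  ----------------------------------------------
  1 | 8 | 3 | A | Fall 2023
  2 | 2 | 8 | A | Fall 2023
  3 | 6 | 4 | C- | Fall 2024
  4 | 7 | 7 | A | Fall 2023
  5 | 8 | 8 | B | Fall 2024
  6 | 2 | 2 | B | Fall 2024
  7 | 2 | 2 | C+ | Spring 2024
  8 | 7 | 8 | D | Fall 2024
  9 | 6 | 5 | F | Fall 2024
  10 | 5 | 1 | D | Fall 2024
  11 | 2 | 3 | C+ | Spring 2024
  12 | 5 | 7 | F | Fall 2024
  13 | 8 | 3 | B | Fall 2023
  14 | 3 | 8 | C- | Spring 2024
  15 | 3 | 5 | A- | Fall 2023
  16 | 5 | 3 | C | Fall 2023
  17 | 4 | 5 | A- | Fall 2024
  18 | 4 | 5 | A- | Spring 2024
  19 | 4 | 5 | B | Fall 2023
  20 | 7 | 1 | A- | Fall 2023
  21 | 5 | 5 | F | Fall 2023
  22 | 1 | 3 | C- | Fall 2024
SELECT p.name, COUNT(*) AS n FROM enrollments c JOIN courses p ON c.course_id = p.id GROUP BY p.id, p.name HAVING COUNT(*) >= 3 ORDER BY n ASC

Execution result:
name | n
Physics 201 | 4
Databases 301 | 5
Calculus 201 | 6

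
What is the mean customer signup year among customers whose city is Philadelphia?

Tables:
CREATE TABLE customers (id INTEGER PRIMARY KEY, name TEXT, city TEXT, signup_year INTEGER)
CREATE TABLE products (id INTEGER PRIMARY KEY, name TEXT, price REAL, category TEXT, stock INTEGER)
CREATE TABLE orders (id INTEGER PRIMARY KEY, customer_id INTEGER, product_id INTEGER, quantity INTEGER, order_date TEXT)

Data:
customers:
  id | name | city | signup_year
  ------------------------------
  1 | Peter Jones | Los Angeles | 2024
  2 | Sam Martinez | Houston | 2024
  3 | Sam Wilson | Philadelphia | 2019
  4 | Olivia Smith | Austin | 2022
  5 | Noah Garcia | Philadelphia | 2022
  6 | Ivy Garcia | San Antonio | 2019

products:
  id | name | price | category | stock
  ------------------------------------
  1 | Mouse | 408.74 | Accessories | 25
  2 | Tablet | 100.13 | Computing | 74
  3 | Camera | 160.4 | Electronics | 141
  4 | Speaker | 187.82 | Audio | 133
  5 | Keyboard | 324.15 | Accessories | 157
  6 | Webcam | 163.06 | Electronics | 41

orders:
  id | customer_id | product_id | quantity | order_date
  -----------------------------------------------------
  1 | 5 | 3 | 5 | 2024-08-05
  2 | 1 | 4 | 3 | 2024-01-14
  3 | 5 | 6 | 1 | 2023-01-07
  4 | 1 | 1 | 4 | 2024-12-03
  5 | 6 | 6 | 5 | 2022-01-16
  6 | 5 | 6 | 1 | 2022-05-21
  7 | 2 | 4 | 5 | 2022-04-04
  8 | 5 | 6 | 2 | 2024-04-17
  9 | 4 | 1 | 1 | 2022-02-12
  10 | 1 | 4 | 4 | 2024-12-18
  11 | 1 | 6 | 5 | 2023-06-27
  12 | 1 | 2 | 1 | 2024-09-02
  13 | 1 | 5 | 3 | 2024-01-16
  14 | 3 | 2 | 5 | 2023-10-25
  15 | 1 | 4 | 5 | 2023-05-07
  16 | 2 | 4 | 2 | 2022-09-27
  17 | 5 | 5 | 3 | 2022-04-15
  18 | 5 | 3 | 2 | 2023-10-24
SELECT AVG(signup_year) FROM customers WHERE city = 'Philadelphia'

Execution result:
2020.50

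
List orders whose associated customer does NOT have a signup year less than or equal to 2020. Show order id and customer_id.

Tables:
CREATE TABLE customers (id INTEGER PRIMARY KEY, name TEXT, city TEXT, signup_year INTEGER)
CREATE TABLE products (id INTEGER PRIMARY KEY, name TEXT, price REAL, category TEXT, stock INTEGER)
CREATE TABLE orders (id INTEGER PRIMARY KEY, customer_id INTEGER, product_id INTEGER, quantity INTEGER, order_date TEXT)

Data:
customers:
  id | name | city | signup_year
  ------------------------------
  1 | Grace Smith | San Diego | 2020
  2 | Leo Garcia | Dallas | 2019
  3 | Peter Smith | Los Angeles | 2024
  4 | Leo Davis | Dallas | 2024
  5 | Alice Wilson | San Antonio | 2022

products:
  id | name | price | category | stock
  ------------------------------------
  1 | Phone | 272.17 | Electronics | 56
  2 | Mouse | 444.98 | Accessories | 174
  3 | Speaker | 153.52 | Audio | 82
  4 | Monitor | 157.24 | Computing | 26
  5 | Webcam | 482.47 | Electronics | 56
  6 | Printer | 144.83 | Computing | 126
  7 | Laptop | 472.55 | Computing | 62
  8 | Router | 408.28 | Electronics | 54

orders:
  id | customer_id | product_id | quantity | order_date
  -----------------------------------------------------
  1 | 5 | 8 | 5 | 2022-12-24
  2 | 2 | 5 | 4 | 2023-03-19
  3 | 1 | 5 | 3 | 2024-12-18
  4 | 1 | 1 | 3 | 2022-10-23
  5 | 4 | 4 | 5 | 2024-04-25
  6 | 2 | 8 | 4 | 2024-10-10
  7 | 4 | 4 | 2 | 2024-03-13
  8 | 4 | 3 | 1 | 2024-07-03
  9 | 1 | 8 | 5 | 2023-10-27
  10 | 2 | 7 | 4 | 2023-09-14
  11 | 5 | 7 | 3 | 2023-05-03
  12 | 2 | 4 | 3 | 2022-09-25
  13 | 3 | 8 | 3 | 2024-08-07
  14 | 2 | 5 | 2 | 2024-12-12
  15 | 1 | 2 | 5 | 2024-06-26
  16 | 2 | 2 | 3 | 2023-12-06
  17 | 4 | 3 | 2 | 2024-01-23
SELECT id, customer_id FROM orders WHERE customer_id NOT IN (SELECT id FROM customers WHERE signup_year <= 2020)

Execution result:
id | customer_id
1 | 5
5 | 4
7 | 4
8 | 4
11 | 5
13 | 3
17 | 4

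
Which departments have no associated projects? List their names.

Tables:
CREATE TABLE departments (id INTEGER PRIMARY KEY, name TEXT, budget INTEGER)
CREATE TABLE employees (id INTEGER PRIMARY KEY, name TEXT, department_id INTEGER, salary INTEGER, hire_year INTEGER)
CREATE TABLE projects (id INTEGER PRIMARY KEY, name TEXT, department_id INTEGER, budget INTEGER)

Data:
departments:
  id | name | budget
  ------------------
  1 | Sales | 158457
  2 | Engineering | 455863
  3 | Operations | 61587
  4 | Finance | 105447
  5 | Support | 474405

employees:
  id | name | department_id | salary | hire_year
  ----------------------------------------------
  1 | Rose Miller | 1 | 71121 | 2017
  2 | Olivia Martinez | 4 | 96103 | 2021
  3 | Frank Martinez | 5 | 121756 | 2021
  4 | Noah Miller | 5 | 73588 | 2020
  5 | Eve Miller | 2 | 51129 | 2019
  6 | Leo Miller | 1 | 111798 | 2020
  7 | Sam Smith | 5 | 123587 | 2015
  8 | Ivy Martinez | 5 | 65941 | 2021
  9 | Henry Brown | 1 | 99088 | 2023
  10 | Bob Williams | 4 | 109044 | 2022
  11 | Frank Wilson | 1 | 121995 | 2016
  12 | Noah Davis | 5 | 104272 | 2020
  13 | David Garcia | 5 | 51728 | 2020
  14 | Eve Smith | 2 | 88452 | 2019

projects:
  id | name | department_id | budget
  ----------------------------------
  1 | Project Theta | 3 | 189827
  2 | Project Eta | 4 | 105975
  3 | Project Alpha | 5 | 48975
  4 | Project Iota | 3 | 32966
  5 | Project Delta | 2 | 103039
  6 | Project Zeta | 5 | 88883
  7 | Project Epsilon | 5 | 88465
SELECT p.name FROM departments p LEFT JOIN projects c ON c.department_id = p.id WHERE c.id IS NULL

Execution result:
Sales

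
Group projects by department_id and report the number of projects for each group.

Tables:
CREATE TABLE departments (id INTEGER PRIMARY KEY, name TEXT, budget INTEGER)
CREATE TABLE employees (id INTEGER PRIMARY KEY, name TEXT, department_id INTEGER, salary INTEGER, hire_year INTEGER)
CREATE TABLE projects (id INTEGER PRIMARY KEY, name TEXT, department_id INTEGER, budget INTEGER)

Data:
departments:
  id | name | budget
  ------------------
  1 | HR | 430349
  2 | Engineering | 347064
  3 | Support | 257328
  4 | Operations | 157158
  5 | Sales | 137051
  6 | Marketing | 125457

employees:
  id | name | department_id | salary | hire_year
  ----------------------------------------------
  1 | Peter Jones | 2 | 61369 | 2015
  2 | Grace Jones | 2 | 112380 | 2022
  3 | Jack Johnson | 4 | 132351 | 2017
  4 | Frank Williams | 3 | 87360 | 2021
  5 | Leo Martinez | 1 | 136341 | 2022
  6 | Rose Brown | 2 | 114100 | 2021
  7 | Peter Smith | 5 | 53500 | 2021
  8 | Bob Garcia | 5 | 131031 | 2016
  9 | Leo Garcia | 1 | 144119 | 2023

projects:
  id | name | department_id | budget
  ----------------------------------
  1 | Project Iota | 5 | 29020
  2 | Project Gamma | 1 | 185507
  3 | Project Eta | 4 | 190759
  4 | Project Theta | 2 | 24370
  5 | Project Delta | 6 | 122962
SELECT department_id, COUNT(*) AS n FROM projects GROUP BY department_id

Execution result:
department_id | n
1 | 1
2 | 1
4 | 1
5 | 1
6 | 1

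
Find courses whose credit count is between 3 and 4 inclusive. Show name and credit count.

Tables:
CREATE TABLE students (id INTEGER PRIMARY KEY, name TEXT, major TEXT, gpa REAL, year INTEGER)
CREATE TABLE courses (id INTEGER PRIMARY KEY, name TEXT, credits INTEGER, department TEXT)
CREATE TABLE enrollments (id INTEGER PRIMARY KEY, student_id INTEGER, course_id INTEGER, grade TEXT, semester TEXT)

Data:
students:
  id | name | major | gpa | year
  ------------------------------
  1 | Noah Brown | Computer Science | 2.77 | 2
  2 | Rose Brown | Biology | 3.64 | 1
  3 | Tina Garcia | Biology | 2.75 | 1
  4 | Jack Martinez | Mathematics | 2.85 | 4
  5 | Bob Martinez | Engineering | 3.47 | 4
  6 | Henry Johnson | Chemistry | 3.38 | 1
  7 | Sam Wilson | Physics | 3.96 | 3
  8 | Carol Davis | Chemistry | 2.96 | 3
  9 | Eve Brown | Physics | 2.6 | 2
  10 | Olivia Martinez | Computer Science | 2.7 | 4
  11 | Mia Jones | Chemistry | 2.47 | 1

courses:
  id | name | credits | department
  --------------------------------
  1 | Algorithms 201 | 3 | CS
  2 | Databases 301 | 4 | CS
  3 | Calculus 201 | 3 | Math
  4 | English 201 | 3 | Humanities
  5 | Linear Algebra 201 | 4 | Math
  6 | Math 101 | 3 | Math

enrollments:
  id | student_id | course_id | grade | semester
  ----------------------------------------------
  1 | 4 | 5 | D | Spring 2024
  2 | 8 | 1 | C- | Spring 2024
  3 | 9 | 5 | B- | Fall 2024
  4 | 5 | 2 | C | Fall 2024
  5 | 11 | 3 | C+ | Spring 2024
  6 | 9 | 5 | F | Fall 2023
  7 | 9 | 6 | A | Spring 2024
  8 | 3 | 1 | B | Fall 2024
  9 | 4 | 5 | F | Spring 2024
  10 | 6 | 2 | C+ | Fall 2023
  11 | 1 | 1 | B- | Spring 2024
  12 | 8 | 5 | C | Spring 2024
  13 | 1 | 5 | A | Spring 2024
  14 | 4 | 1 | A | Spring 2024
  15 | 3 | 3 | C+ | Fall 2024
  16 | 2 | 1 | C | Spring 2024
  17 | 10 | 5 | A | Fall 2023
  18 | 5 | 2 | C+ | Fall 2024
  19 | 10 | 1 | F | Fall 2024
SELECT name, credits FROM courses WHERE credits BETWEEN 3 AND 4

Execution result:
name | credits
Algorithms 201 | 3
Databases 301 | 4
Calculus 201 | 3
English 201 | 3
Linear Algebra 201 | 4
Math 101 | 3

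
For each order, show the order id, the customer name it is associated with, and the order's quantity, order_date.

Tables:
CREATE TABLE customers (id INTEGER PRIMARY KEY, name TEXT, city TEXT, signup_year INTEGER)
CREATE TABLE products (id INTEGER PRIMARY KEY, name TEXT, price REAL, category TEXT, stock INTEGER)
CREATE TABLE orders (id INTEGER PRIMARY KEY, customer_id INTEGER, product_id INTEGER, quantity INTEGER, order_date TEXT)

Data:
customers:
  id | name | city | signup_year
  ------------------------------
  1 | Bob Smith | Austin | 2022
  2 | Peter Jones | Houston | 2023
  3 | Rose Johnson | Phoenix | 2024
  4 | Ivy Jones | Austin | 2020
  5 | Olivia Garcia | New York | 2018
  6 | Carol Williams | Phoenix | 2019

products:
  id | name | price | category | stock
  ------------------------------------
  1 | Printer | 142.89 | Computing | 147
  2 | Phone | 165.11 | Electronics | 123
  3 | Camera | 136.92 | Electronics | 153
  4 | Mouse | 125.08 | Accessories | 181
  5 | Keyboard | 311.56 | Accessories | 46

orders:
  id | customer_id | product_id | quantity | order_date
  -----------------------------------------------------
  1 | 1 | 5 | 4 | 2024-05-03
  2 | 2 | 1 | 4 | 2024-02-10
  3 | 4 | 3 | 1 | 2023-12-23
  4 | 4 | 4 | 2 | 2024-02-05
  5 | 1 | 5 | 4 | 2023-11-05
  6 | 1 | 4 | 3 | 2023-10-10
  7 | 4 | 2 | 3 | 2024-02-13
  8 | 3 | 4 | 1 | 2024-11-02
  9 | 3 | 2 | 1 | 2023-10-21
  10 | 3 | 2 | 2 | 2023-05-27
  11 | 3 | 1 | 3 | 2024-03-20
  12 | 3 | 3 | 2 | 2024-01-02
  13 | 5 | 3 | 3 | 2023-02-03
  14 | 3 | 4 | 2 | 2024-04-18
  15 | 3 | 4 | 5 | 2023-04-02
SELECT c.id, p.name AS customer, c.quantity, c.order_date FROM orders c JOIN customers p ON c.customer_id = p.id

Execution result:
id | customer | quantity | order_date
1 | Bob Smith | 4 | 2024-05-03
2 | Peter Jones | 4 | 2024-02-10
3 | Ivy Jones | 1 | 2023-12-23
4 | Ivy Jones | 2 | 2024-02-05
5 | Bob Smith | 4 | 2023-11-05
6 | Bob Smith | 3 | 2023-10-10
7 | Ivy Jones | 3 | 2024-02-13
8 | Rose Johnson | 1 | 2024-11-02
9 | Rose Johnson | 1 | 2023-10-21
10 | Rose Johnson | 2 | 2023-05-27
11 | Rose Johnson | 3 | 2024-03-20
12 | Rose Johnson | 2 | 2024-01-02
13 | Olivia Garcia | 3 | 2023-02-03
14 | Rose Johnson | 2 | 2024-04-18
15 | Rose Johnson | 5 | 2023-04-02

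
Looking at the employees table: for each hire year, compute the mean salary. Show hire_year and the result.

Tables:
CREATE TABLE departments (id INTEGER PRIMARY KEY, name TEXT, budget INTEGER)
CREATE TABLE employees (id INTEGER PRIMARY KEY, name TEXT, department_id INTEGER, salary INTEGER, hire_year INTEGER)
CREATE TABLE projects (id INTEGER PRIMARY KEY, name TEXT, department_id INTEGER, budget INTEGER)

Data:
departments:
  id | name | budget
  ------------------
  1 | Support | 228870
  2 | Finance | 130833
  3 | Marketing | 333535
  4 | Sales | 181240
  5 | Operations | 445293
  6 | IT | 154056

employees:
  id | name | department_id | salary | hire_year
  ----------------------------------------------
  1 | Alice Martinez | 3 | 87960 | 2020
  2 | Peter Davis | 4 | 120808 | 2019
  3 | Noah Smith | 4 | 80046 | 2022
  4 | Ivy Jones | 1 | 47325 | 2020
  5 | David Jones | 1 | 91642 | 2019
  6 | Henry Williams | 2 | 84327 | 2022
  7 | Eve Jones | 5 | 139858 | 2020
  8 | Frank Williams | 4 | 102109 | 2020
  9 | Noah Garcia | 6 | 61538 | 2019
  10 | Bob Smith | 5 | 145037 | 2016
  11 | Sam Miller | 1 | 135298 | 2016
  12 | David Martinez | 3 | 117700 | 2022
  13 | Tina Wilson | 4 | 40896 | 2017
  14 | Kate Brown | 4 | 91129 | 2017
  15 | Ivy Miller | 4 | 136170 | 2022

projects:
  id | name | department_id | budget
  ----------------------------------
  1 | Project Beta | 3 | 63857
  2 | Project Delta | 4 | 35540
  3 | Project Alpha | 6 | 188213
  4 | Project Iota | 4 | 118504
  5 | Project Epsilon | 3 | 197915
SELECT hire_year, AVG(salary) AS avg_salary FROM employees GROUP BY hire_year

Execution result:
hire_year | avg_salary
2016 | 140167.50
2017 | 66012.50
2019 | 91329.33
2020 | 94313.00
2022 | 104560.75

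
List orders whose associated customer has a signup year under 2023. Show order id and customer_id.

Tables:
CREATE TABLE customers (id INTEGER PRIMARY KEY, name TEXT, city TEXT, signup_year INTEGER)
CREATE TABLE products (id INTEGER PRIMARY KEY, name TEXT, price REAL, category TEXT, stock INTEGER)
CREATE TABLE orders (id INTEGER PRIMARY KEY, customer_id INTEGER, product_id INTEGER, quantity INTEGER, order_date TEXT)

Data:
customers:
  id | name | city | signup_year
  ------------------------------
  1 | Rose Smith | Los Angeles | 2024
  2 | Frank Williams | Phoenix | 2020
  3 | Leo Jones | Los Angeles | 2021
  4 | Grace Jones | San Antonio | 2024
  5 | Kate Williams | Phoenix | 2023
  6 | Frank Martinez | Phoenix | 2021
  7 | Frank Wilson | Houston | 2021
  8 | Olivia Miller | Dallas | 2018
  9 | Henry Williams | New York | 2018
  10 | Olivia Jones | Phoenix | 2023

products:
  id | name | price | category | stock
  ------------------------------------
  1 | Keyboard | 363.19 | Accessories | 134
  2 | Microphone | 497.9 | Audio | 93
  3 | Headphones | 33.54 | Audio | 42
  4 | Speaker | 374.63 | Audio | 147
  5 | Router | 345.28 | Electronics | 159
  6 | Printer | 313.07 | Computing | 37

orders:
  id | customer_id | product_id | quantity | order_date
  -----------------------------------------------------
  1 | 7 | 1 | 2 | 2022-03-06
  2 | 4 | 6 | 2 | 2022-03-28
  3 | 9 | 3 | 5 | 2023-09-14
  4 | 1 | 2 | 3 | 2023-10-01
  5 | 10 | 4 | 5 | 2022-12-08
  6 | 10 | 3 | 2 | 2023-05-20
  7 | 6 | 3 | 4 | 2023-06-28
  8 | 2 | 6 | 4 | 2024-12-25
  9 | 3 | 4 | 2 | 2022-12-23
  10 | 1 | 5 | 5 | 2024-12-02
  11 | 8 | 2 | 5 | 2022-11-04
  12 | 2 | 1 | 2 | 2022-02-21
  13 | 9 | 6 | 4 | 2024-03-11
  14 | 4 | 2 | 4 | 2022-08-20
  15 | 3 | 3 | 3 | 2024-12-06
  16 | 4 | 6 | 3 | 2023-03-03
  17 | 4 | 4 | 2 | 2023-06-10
SELECT id, customer_id FROM orders WHERE customer_id IN (SELECT id FROM customers WHERE signup_year < 2023)

Execution result:
id | customer_id
1 | 7
3 | 9
7 | 6
8 | 2
9 | 3
11 | 8
12 | 2
13 | 9
15 | 3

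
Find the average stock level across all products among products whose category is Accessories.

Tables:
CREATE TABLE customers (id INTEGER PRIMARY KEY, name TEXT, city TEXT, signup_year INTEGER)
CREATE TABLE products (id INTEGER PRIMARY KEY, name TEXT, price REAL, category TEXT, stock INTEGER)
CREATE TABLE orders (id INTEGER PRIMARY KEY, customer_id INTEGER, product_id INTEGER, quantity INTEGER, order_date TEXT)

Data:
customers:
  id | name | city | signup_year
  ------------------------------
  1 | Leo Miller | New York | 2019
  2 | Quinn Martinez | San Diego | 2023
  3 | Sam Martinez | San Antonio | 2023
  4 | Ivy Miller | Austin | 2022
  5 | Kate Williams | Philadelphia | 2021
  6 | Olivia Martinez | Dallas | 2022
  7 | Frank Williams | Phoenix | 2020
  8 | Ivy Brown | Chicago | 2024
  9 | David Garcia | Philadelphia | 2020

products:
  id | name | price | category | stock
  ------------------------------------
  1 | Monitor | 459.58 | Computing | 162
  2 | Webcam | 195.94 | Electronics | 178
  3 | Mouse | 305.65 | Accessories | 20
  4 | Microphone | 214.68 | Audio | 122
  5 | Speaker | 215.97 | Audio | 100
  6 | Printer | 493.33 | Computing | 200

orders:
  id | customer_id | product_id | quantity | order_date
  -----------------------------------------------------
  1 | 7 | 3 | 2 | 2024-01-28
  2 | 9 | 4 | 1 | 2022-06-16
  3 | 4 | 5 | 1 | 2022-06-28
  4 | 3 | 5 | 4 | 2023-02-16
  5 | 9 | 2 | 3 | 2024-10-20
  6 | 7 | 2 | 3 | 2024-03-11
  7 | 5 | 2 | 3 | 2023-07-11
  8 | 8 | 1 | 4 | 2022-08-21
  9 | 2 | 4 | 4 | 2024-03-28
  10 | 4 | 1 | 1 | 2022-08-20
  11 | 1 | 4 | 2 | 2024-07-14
SELECT AVG(stock) FROM products WHERE category = 'Accessories'

Execution result:
20.00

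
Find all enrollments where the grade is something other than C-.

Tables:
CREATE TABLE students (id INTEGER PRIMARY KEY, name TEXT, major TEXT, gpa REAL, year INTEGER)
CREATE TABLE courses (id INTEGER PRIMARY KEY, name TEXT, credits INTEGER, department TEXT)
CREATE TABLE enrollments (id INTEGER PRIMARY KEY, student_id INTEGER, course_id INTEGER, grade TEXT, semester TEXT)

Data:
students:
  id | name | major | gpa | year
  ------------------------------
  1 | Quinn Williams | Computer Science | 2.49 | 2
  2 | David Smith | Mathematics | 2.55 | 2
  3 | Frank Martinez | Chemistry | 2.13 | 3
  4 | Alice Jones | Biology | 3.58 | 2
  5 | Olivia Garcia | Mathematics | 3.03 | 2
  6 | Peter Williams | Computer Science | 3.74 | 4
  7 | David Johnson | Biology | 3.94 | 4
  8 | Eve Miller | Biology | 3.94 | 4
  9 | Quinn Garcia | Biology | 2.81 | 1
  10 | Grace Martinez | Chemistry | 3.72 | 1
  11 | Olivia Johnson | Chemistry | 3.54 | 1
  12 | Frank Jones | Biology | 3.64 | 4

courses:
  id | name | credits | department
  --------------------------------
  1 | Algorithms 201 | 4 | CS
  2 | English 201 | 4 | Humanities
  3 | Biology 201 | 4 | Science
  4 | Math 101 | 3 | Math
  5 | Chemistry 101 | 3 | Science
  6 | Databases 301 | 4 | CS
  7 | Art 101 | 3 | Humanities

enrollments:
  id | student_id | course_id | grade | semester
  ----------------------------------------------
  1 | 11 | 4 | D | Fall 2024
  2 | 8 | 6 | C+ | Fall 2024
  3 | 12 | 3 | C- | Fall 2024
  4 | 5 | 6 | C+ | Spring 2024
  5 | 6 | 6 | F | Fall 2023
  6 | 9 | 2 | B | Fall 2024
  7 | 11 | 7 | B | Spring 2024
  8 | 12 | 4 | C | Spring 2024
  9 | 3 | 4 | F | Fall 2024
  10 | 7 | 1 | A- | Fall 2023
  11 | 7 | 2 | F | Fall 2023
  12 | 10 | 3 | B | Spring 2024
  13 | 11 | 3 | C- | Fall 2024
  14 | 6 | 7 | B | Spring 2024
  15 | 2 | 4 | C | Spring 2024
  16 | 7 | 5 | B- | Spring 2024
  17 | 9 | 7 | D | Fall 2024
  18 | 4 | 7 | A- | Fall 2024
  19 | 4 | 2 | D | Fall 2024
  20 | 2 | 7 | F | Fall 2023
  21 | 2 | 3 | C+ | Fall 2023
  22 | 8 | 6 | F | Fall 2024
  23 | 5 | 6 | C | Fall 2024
SELECT id, grade FROM enrollments WHERE grade <> 'C-'

Execution result:
id | grade
1 | D
2 | C+
4 | C+
5 | F
6 | B
7 | B
8 | C
9 | F
10 | A-
11 | F
12 | B
14 | B
15 | C
16 | B-
17 | D
18 | A-
19 | D
20 | F
21 | C+
22 | F
23 | C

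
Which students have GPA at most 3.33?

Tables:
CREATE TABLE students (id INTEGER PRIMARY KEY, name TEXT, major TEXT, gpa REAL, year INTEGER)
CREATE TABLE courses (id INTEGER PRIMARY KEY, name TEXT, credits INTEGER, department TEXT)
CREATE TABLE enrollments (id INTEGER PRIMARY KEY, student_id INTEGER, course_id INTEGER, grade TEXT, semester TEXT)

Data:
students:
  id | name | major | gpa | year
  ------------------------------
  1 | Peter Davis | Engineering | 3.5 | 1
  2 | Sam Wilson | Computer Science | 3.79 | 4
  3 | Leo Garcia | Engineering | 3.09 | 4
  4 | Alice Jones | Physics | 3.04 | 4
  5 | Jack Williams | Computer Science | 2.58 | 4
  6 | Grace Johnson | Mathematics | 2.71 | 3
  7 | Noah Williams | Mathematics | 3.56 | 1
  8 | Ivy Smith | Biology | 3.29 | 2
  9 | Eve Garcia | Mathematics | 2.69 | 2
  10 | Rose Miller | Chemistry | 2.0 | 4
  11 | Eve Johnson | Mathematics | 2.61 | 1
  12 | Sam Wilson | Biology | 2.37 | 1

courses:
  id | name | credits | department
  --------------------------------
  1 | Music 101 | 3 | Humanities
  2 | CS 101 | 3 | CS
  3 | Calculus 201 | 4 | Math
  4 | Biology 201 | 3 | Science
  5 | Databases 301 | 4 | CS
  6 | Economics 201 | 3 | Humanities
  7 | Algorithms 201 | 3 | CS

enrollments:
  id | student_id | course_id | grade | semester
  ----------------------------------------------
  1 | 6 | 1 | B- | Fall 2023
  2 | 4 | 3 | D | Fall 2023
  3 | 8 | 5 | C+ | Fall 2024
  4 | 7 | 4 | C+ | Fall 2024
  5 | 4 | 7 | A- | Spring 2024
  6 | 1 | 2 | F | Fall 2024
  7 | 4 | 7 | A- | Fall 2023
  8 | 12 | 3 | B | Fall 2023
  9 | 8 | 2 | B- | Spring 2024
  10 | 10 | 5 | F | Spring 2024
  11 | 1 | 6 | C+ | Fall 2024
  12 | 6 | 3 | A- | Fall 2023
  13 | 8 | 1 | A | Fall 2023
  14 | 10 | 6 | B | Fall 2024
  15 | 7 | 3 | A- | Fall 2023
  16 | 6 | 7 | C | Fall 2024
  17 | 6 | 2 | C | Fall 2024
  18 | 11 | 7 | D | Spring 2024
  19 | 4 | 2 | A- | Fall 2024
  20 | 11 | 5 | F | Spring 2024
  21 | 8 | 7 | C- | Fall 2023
SELECT name, gpa FROM students WHERE gpa <= 3.33

Execution result:
name | gpa
Leo Garcia | 3.09
Alice Jones | 3.04
Jack Williams | 2.58
Grace Johnson | 2.71
Ivy Smith | 3.29
Eve Garcia | 2.69
Rose Miller | 2.00
Eve Johnson | 2.61
Sam Wilson | 2.37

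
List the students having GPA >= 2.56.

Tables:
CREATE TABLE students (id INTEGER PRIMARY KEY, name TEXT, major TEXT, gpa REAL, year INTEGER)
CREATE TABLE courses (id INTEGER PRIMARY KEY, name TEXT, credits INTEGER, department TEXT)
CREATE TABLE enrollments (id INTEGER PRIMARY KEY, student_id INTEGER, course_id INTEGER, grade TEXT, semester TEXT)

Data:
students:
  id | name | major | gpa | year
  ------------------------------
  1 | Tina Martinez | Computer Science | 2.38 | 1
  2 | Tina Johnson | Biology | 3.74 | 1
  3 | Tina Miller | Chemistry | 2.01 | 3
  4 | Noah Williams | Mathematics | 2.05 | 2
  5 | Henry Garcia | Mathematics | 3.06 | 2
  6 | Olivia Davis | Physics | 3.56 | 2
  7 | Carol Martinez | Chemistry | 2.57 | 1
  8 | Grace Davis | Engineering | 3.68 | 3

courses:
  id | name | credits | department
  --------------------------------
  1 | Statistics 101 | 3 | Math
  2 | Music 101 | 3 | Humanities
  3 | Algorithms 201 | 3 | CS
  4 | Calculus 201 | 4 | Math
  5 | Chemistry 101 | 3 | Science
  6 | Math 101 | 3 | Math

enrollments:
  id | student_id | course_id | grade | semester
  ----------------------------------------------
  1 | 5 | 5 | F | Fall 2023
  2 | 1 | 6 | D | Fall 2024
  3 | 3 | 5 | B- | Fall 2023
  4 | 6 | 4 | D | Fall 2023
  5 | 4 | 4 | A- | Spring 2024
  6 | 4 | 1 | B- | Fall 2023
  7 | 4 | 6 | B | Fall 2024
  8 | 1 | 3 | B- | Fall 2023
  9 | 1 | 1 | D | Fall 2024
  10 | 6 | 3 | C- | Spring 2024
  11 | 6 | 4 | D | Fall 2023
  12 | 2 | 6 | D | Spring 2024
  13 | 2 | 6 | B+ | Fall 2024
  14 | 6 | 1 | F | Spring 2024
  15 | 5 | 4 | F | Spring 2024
SELECT name, gpa FROM students WHERE gpa >= 2.56

Execution result:
name | gpa
Tina Johnson | 3.74
Henry Garcia | 3.06
Olivia Davis | 3.56
Carol Martinez | 2.57
Grace Davis | 3.68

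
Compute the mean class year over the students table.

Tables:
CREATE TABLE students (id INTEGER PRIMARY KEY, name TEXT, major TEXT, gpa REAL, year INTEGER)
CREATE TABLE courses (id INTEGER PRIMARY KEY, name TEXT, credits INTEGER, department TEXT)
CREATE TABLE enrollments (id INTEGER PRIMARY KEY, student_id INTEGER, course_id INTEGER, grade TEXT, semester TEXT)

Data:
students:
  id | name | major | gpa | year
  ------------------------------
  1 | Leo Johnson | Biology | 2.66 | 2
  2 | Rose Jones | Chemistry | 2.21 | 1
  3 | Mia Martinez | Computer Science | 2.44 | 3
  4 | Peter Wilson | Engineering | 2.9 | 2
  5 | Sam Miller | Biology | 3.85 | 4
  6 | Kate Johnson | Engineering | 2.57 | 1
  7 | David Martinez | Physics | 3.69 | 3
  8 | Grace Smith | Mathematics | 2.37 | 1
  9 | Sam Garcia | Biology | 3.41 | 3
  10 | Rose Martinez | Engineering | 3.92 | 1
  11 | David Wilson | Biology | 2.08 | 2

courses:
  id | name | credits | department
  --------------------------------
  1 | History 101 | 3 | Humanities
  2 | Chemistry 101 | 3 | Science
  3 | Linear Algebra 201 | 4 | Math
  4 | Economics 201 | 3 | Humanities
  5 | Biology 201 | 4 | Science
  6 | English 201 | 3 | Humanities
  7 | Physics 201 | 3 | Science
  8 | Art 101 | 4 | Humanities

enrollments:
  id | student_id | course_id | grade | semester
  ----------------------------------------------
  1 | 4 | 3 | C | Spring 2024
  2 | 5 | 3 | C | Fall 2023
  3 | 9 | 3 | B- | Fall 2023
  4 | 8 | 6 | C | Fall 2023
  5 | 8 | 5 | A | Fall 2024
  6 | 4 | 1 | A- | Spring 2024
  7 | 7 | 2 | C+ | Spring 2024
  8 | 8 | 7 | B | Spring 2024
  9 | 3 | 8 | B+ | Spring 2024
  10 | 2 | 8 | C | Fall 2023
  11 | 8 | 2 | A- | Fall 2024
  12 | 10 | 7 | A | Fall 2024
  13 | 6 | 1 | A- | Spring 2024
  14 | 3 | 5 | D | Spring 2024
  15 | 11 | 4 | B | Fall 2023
SELECT AVG(year) FROM students

Execution result:
2.09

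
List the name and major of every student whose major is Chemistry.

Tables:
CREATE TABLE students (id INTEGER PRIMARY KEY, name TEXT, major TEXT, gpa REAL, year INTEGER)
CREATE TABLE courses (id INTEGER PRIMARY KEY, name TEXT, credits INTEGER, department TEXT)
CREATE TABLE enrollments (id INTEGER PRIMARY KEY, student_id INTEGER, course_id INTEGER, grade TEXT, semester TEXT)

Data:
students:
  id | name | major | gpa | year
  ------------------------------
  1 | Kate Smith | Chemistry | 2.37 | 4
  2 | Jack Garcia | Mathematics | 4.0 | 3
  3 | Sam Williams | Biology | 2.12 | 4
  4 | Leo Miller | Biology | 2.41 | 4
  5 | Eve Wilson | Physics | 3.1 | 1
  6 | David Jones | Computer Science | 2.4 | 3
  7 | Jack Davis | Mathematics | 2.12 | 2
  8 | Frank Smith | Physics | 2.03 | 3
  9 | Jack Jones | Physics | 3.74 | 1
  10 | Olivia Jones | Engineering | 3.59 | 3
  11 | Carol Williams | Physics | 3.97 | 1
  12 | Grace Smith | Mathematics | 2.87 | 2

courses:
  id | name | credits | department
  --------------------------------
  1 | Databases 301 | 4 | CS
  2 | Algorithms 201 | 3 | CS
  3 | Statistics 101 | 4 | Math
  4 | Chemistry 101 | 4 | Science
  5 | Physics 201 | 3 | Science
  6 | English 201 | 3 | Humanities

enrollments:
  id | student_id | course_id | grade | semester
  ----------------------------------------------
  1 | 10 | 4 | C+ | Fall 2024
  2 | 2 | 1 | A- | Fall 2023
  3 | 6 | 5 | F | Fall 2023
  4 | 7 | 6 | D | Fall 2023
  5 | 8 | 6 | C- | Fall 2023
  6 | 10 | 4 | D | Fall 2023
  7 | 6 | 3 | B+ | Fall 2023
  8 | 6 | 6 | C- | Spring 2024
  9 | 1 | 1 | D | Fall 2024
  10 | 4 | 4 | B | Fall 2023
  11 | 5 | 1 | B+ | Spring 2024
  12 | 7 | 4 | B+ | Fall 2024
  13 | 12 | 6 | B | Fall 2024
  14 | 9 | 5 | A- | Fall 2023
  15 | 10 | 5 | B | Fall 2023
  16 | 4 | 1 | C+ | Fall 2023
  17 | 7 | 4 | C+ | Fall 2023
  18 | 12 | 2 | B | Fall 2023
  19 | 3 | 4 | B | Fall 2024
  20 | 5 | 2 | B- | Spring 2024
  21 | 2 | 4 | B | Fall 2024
SELECT name, major FROM students WHERE major = 'Chemistry'

Execution result:
name | major
Kate Smith | Chemistry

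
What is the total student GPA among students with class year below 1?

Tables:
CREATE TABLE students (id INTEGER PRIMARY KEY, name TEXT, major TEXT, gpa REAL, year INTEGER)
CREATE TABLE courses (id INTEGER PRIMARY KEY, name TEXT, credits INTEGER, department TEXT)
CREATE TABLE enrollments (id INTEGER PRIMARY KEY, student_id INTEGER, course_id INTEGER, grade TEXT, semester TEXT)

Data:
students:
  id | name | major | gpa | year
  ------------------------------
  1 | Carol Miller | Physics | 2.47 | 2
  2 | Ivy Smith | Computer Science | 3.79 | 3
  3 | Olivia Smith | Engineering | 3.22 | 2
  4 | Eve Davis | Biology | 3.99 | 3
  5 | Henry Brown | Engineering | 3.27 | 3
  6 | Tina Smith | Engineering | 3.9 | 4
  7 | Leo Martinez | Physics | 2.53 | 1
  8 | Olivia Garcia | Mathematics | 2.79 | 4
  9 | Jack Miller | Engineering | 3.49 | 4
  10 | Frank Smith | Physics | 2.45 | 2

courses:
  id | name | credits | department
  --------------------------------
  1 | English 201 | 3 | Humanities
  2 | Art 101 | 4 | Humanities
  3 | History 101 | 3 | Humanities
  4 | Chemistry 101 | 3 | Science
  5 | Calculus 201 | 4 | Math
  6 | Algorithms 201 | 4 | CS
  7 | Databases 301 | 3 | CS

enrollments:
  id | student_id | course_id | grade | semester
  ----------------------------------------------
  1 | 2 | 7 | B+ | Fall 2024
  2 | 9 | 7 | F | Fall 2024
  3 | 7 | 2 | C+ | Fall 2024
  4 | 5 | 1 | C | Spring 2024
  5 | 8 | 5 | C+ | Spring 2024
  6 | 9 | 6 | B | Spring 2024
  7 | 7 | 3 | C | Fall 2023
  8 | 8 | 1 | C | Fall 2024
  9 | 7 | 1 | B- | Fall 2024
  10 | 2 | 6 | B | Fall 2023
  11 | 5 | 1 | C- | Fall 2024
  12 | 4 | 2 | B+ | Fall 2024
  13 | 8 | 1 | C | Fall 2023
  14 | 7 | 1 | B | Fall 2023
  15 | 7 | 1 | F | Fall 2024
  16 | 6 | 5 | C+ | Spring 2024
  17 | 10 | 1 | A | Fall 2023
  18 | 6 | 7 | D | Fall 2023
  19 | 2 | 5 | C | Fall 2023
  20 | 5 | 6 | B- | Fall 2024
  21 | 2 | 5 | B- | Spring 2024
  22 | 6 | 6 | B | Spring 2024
SELECT SUM(gpa) FROM students WHERE year < 1

Execution result:
NULL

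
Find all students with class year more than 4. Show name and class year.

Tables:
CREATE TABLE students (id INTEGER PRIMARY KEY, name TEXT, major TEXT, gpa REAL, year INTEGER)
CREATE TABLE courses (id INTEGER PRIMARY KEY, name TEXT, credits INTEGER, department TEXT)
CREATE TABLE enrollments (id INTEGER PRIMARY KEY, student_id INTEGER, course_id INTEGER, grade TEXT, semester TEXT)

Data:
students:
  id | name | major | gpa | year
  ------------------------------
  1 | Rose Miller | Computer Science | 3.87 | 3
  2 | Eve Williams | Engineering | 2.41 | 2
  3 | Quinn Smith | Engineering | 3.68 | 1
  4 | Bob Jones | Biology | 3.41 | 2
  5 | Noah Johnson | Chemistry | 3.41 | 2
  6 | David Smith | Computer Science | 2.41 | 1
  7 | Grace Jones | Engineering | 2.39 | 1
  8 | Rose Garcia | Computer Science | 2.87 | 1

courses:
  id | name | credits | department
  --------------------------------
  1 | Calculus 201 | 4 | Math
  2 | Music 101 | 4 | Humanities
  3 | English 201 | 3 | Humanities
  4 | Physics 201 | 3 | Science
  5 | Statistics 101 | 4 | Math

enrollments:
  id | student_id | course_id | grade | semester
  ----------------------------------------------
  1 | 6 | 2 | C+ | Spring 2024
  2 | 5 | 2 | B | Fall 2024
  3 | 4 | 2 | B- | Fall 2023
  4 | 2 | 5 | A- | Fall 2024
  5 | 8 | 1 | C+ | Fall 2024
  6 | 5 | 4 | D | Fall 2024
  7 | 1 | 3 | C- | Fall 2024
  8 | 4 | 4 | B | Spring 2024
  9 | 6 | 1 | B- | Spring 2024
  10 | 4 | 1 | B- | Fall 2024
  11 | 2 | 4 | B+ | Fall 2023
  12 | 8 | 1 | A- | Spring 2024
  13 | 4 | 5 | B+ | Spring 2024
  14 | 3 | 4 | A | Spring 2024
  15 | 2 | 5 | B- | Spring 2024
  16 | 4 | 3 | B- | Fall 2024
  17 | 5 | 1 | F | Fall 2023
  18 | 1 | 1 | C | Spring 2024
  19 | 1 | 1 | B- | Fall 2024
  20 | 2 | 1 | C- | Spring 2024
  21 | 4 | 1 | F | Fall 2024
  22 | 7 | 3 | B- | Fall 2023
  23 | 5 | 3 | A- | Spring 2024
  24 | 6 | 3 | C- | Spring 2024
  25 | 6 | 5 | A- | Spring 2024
SELECT name, year FROM students WHERE year > 4

Execution result:
(no rows)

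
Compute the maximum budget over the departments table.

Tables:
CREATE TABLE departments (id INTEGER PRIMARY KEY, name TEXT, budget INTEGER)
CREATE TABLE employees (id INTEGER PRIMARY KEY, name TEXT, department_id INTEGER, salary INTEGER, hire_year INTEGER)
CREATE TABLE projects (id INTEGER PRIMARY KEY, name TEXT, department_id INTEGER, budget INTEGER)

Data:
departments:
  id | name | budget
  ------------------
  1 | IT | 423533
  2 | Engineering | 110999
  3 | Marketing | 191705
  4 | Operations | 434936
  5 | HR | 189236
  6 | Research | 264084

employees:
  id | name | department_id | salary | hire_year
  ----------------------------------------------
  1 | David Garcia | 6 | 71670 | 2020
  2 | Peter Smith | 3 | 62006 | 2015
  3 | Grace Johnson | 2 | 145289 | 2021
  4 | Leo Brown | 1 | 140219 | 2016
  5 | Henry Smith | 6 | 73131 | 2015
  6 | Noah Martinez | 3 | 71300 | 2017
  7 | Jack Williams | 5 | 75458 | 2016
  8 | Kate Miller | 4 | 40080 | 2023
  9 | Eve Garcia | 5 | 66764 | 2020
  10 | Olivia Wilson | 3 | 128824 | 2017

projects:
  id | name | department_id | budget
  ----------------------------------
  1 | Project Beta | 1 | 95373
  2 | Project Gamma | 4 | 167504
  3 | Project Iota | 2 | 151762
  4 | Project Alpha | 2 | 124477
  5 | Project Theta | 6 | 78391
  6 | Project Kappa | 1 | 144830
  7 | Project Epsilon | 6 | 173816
SELECT MAX(budget) FROM departments

Execution result:
434936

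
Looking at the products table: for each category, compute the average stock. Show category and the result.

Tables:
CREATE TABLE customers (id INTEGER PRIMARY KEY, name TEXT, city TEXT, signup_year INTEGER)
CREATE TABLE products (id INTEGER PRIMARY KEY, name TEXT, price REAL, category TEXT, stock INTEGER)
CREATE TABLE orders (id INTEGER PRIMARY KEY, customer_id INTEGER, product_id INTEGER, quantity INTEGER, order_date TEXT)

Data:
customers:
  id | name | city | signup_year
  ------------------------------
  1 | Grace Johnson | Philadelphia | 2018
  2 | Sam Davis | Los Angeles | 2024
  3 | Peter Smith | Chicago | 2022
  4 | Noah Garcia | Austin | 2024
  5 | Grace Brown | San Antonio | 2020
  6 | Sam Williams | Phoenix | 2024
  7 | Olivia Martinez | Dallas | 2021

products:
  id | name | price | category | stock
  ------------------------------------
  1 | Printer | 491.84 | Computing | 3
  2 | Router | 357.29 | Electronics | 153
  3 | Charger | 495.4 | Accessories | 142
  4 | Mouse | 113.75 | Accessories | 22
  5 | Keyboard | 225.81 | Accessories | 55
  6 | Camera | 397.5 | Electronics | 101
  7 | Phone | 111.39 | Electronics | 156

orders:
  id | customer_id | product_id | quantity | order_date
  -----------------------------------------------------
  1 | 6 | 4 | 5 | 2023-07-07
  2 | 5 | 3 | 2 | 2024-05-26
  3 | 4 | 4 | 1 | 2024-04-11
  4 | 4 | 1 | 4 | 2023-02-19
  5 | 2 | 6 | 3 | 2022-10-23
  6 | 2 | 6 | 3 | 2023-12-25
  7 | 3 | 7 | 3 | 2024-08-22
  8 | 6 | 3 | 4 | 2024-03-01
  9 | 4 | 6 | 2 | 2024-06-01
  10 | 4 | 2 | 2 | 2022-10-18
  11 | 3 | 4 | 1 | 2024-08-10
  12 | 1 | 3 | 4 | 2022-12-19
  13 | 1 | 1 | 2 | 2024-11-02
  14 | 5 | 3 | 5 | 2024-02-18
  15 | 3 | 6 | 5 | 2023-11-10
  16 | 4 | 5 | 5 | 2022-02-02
SELECT category, AVG(stock) AS avg_stock FROM products GROUP BY category

Execution result:
category | avg_stock
Accessories | 73.00
Computing | 3.00
Electronics | 136.67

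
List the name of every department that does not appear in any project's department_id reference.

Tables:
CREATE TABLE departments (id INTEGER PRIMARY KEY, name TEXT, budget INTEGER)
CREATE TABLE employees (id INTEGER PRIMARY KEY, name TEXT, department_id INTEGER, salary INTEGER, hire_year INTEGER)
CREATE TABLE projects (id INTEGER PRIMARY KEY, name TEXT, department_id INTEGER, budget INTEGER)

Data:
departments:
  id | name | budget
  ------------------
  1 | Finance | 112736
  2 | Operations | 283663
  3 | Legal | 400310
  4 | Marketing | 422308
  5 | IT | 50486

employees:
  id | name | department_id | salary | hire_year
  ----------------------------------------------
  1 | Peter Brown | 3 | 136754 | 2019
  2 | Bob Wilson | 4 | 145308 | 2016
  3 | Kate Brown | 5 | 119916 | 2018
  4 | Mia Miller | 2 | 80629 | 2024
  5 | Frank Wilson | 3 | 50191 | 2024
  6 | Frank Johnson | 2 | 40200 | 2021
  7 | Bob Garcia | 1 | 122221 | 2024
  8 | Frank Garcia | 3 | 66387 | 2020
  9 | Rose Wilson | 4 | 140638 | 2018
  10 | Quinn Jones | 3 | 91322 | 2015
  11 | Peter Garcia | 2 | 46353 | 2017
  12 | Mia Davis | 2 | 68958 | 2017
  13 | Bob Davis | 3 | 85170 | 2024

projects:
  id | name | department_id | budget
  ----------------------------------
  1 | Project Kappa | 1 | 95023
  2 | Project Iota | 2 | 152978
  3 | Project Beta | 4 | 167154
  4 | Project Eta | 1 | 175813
SELECT p.name FROM departments p LEFT JOIN projects c ON c.department_id = p.id WHERE c.id IS NULL

Execution result:
name
Legal
IT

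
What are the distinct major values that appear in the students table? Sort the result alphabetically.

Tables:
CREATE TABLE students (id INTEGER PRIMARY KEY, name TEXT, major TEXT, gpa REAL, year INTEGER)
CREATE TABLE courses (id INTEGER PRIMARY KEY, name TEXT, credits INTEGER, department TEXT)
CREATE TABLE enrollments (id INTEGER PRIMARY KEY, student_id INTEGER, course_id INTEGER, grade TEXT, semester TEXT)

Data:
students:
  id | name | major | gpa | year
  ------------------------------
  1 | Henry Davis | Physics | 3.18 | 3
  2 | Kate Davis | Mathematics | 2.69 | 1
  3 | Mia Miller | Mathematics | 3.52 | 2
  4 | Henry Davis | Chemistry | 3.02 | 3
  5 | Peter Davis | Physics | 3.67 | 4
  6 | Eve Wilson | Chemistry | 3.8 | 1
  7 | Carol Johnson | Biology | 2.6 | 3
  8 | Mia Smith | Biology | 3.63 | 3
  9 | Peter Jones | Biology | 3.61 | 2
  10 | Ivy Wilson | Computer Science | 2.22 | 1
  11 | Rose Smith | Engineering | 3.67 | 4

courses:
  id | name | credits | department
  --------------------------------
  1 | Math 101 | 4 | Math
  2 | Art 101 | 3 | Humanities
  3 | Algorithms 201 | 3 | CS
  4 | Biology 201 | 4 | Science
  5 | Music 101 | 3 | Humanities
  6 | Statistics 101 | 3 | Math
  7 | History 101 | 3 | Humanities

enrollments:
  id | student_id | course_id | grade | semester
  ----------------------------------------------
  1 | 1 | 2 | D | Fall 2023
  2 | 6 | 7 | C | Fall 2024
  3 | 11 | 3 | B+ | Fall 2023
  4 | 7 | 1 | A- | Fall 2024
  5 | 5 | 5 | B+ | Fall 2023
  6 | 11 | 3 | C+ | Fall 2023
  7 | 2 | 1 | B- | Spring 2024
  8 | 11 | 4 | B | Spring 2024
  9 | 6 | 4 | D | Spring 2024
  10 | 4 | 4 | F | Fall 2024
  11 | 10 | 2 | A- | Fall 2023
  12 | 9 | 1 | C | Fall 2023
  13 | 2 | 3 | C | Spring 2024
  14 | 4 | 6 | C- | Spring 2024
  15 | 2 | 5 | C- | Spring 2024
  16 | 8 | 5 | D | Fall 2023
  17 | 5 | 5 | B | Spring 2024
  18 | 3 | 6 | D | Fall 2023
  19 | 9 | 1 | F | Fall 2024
SELECT DISTINCT major FROM students ORDER BY major

Execution result:
major
Biology
Chemistry
Computer Science
Engineering
Mathematics
Physics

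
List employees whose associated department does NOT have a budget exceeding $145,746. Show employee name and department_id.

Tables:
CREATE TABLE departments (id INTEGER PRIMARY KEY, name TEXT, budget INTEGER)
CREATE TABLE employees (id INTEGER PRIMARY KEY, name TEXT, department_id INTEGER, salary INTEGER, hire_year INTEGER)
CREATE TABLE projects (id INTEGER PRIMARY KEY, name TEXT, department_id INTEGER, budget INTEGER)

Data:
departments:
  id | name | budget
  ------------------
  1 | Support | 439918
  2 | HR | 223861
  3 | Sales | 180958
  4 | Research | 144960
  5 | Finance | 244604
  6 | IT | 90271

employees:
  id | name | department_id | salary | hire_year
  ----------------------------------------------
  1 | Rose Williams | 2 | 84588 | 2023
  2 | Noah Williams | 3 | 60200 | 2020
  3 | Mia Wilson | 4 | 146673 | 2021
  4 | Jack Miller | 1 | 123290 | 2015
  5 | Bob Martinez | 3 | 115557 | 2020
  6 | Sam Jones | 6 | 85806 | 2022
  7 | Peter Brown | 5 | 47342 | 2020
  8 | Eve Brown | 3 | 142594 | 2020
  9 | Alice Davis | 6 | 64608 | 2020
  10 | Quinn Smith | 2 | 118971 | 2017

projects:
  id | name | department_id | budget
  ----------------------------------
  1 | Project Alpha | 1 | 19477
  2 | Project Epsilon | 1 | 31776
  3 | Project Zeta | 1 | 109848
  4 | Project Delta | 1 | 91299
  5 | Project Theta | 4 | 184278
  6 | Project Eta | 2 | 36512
SELECT name, department_id FROM employees WHERE department_id NOT IN (SELECT id FROM departments WHERE budget > 145746)

Execution result:
name | department_id
Mia Wilson | 4
Sam Jones | 6
Alice Davis | 6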